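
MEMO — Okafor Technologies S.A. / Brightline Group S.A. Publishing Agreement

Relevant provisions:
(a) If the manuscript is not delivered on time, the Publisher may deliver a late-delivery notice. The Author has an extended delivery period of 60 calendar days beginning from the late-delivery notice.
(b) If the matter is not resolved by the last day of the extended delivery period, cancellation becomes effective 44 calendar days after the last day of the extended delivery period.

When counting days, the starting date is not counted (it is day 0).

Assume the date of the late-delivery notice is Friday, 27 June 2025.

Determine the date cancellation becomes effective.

Adding 60 calendar days to 27 June 2025 gives 26 August 2025, which is the last day of the extended delivery period.
The date cancellation becomes effective: 44 calendar days after 26 August 2025 is 9 October 2025.

9 October 2025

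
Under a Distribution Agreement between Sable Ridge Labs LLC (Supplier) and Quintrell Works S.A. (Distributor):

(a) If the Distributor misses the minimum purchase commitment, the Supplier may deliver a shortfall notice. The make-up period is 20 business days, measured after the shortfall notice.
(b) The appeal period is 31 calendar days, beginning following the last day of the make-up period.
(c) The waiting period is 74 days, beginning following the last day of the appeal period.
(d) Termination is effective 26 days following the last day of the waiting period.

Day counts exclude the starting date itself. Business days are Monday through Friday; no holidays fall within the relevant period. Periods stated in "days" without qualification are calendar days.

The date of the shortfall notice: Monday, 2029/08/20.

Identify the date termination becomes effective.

The last day of the make-up period: 20 business days after Monday, 2029/08/20, skipping weekends — Aug 21, Aug 22, Aug 23, Aug 24, …, Sep 13, Sep 14, Sep 17 — lands on Monday, 2029/09/17.
Adding 31 calendar days to 2029/09/17 gives 2029/10/18, which is the last day of the appeal period.
Adding 74 calendar days to 2029/10/18 gives 2029/12/31, which is the last day of the waiting period.
Adding 26 calendar days to 2029/12/31 gives 2030/01/26, which is the date termination becomes effective.

2030/01/26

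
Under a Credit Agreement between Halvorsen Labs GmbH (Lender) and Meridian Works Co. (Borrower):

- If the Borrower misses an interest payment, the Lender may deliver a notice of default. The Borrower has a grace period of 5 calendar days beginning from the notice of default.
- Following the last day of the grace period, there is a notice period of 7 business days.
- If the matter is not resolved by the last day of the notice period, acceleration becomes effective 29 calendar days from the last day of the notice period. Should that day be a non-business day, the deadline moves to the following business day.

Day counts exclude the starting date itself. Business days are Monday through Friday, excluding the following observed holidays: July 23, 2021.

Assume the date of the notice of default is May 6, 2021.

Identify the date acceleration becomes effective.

The last day of the grace period: May 6, 2021 + 5 days = May 11, 2021.
The last day of the notice period: 7 business days after Tuesday, May 11, 2021, skipping weekends — May 12, May 13, May 14, May 17, May 18, May 19, May 20 — lands on Thursday, May 20, 2021.
The date acceleration becomes effective: May 20, 2021 + 29 days = June 18, 2021. June 18, 2021 is a Friday and is not a listed holiday, so no roll-forward applies.

June 18, 2021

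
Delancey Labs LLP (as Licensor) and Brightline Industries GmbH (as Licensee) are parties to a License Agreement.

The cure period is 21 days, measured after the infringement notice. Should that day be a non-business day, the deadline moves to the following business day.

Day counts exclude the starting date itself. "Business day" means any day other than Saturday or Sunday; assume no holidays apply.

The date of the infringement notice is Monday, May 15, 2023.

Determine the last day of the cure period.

June 5, 2023

The last day of the cure period: May 15, 2023 + 21 days = June 5, 2023. June 5, 2023 is a Monday, so no roll-forward applies.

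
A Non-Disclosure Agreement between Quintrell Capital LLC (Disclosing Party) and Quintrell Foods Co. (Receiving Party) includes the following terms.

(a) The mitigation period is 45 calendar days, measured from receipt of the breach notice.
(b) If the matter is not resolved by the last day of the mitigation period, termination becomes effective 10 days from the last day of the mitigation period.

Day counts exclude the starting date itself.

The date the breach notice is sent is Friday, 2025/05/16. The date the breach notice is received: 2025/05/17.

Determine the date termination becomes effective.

2025/07/11

The last day of the mitigation period: 2025/05/17 + 45 days = 2025/07/01.
Adding 10 calendar days to 2025/07/01 gives 2025/07/11, which is the date termination becomes effective.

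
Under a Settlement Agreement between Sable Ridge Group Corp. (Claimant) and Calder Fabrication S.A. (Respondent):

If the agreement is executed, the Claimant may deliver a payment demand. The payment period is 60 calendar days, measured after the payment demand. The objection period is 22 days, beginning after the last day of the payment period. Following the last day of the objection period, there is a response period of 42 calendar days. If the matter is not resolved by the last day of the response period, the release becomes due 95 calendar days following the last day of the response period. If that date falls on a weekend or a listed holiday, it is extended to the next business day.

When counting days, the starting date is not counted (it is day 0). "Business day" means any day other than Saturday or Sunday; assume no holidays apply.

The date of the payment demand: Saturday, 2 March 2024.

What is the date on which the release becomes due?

7 October 2024

The last day of the payment period: 2 March 2024 + 60 days = 1 May 2024.
The last day of the objection period: 22 calendar days after 1 May 2024 is 23 May 2024.
The last day of the response period: 42 calendar days after 23 May 2024 is 4 July 2024.
The date on which the release becomes due: 95 calendar days after 4 July 2024 is 7 October 2024. 7 October 2024 is a Monday, so no roll-forward applies.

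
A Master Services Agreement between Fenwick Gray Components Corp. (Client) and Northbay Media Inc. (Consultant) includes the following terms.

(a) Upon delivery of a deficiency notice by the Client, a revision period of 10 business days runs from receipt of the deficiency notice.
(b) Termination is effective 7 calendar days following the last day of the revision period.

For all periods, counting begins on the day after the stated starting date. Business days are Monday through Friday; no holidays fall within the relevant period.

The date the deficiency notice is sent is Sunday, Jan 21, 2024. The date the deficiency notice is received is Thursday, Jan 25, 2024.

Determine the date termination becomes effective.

The last day of the revision period: 10 business days after Thursday, Jan 25, 2024, skipping weekends — Jan 26, Jan 29, Jan 30, Jan 31, Feb 1, Feb 2, Feb 5, Feb 6, Feb 7, Feb 8 — lands on Thursday, Feb 8, 2024.
The date termination becomes effective: Feb 8, 2024 + 7 days = Feb 15, 2024.

Feb 15, 2024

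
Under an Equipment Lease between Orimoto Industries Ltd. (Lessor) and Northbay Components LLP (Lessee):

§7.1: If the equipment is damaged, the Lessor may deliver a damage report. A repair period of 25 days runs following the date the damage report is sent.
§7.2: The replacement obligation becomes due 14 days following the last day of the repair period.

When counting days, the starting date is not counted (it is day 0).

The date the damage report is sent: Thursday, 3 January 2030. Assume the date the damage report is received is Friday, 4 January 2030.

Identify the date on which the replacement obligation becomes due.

11 February 2030

Adding 25 calendar days to 3 January 2030 gives 28 January 2030, which is the last day of the repair period.
Adding 14 calendar days to 28 January 2030 gives 11 February 2030, which is the date on which the replacement obligation becomes due.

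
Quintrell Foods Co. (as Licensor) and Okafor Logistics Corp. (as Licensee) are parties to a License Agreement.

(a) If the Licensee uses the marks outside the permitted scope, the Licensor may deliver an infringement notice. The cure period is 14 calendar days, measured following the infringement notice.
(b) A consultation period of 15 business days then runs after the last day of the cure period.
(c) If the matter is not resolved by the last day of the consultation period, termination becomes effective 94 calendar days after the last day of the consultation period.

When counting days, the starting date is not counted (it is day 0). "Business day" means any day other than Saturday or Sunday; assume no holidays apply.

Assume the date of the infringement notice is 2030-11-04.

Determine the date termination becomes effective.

2031-03-13

The last day of the cure period: 2030-11-04 + 14 days = 2030-11-18.
The last day of the consultation period: counting 15 business days from Monday, 2030-11-18 (Nov 19, Nov 20, Nov 21, Nov 22, …, Dec 5, Dec 6, Dec 9, skipping weekends) reaches Monday, 2030-12-09.
The date termination becomes effective: 94 calendar days after 2030-12-09 is 2031-03-13.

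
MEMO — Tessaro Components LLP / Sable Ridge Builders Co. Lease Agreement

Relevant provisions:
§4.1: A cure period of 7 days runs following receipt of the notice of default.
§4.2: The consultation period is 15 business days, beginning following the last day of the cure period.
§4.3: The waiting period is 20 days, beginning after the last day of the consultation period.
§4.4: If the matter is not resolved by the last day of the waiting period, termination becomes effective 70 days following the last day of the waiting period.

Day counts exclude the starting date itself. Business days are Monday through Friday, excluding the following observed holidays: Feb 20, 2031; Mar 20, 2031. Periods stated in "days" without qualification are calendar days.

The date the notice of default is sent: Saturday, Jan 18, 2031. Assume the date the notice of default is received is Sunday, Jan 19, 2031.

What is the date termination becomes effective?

May 15, 2031

The last day of the cure period: Jan 19, 2031 + 7 days = Jan 26, 2031.
The last day of the consultation period: 15 business days after Sunday, Jan 26, 2031, skipping weekends — Jan 27, Jan 28, Jan 29, Jan 30, …, Feb 12, Feb 13, Feb 14 — lands on Friday, Feb 14, 2031.
The last day of the waiting period: Feb 14, 2031 + 20 days = Mar 6, 2031.
Adding 70 calendar days to Mar 6, 2031 gives May 15, 2031, which is the date termination becomes effective.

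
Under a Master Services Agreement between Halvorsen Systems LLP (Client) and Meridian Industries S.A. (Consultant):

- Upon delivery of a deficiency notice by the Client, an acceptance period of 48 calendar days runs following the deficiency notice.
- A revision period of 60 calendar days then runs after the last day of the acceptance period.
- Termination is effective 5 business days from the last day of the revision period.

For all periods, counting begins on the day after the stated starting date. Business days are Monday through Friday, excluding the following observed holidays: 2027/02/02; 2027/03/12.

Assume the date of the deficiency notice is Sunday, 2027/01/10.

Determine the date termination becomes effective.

2027/05/05

The last day of the acceptance period: 2027/01/10 + 48 days = 2027/02/27.
The last day of the revision period: 60 calendar days after 2027/02/27 is 2027/04/28.
The date termination becomes effective: 5 business days after Wednesday, 2027/04/28, skipping weekends — Apr 29, Apr 30, May 3, May 4, May 5 — lands on Wednesday, 2027/05/05.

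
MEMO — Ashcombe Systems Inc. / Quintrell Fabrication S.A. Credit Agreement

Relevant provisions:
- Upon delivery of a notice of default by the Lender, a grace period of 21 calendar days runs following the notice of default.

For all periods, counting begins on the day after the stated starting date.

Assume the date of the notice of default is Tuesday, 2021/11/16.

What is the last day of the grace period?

The last day of the grace period: 21 calendar days after 2021/11/16 is 2021/12/07.

2021/12/07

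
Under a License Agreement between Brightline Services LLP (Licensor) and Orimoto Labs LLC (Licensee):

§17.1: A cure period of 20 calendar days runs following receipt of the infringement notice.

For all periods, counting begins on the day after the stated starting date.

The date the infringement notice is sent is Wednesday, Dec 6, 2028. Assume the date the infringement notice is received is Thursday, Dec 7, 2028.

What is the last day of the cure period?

The last day of the cure period: Dec 7, 2028 + 20 days = Dec 27, 2028.

Dec 27, 2028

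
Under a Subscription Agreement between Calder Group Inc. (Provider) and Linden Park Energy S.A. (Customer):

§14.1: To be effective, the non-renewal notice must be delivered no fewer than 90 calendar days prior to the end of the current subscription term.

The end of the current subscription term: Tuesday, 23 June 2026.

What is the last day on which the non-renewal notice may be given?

25 March 2026

Counting back 90 calendar days from 23 June 2026 gives 25 March 2026.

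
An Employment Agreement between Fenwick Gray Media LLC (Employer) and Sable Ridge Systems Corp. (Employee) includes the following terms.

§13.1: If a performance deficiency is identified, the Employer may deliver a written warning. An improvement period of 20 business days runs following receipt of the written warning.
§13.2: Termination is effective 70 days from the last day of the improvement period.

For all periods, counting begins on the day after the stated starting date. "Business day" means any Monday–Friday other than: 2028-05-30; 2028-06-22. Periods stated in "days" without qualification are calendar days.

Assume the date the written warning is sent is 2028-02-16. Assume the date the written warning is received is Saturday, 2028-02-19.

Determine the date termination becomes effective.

From Saturday, 2028-02-19, 20 business days (Feb 21, Feb 22, Feb 23, Feb 24, …, Mar 15, Mar 16, Mar 17, skipping weekends) brings us to Friday, 2028-03-17, which is the last day of the improvement period.
The date termination becomes effective: 2028-03-17 + 70 days = 2028-05-26.

2028-05-26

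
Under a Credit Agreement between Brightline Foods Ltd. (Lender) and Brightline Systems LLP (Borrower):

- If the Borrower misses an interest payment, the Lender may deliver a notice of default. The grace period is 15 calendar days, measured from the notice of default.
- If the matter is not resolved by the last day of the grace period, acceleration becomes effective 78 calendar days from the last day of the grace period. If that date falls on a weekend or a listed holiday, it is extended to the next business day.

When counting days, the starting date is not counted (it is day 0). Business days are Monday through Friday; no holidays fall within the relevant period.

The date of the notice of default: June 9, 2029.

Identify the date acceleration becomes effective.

September 10, 2029

Adding 15 calendar days to June 9, 2029 gives June 24, 2029, which is the last day of the grace period.
Adding 78 calendar days to June 24, 2029 gives September 10, 2029, which is the date acceleration becomes effective. September 10, 2029 is a Monday, so no roll-forward applies.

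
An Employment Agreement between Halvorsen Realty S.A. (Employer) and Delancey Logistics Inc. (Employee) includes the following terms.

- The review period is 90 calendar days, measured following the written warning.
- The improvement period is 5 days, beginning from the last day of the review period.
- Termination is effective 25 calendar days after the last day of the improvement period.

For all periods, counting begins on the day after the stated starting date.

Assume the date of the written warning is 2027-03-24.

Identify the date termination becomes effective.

Adding 90 calendar days to 2027-03-24 gives 2027-06-22, which is the last day of the review period.
The last day of the improvement period: 5 calendar days after 2027-06-22 is 2027-06-27.
The date termination becomes effective: 2027-06-27 + 25 days = 2027-07-22.

2027-07-22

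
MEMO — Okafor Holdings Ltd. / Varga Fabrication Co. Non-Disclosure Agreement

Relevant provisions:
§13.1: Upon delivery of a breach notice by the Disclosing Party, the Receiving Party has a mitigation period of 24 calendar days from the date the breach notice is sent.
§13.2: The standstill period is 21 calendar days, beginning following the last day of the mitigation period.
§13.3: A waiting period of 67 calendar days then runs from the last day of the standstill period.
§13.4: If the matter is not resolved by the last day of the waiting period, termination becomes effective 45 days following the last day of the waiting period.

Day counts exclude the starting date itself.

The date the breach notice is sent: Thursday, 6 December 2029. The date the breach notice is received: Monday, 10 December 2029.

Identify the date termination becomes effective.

Adding 24 calendar days to 6 December 2029 gives 30 December 2029, which is the last day of the mitigation period.
The last day of the standstill period: 30 December 2029 + 21 days = 20 January 2030.
The last day of the waiting period: 67 calendar days after 20 January 2030 is 28 March 2030.
The date termination becomes effective: 28 March 2030 + 45 days = 12 May 2030.

12 May 2030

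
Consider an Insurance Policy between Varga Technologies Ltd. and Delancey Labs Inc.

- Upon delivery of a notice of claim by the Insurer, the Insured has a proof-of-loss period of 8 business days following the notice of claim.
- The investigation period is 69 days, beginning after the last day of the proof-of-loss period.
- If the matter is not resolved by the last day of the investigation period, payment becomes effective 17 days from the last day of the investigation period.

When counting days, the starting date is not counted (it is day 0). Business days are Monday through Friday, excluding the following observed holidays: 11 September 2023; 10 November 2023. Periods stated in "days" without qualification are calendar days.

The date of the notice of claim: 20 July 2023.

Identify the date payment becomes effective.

The last day of the proof-of-loss period: counting 8 business days from Thursday, 20 July 2023 (Jul 21, Jul 24, Jul 25, Jul 26, Jul 27, Jul 28, Jul 31, Aug 1, skipping weekends) reaches Tuesday, 1 August 2023.
Adding 69 calendar days to 1 August 2023 gives 9 October 2023, which is the last day of the investigation period.
The date payment becomes effective: 17 calendar days after 9 October 2023 is 26 October 2023.

26 October 2023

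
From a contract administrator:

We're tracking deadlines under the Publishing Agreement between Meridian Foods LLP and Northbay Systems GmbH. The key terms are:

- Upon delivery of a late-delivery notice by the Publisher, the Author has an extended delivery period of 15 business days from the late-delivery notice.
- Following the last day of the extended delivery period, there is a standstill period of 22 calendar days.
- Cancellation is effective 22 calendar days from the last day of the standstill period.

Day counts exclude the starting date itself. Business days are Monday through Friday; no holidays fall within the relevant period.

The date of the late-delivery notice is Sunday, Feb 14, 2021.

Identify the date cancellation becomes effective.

Apr 18, 2021

From Sunday, Feb 14, 2021, 15 business days (Feb 15, Feb 16, Feb 17, Feb 18, …, Mar 3, Mar 4, Mar 5, skipping weekends) brings us to Friday, Mar 5, 2021, which is the last day of the extended delivery period.
The last day of the standstill period: 22 calendar days after Mar 5, 2021 is Mar 27, 2021.
The date cancellation becomes effective: 22 calendar days after Mar 27, 2021 is Apr 18, 2021.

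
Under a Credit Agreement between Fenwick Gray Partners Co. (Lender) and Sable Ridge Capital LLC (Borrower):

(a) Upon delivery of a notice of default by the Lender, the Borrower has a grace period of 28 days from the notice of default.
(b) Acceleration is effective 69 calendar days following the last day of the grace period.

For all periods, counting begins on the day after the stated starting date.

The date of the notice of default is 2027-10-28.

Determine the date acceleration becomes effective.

Adding 28 calendar days to 2027-10-28 gives 2027-11-25, which is the last day of the grace period.
Adding 69 calendar days to 2027-11-25 gives 2028-02-02, which is the date acceleration becomes effective.

2028-02-02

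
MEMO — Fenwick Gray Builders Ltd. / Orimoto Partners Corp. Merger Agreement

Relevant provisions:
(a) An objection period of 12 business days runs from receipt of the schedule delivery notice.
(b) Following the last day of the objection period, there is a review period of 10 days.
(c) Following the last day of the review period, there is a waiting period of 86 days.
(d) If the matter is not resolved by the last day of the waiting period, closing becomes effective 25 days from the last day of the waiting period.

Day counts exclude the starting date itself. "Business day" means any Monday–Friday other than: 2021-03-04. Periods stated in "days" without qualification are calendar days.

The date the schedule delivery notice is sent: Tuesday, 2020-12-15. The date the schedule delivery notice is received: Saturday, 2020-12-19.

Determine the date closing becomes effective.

2021-05-06

From Saturday, 2020-12-19, 12 business days (Dec 21, Dec 22, Dec 23, Dec 24, …, Jan 1, Jan 4, Jan 5, skipping weekends) brings us to Tuesday, 2021-01-05, which is the last day of the objection period.
Adding 10 calendar days to 2021-01-05 gives 2021-01-15, which is the last day of the review period.
The last day of the waiting period: 86 calendar days after 2021-01-15 is 2021-04-11.
The date closing becomes effective: 25 calendar days after 2021-04-11 is 2021-05-06.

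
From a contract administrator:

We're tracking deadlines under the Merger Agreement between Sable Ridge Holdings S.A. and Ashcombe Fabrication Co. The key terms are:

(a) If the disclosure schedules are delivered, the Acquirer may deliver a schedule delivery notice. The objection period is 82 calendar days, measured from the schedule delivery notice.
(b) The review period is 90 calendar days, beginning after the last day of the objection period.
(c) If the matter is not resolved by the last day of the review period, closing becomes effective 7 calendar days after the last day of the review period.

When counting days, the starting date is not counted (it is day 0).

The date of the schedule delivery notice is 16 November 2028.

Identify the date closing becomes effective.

14 May 2029

The last day of the objection period: 16 November 2028 + 82 days = 6 February 2029.
Adding 90 calendar days to 6 February 2029 gives 7 May 2029, which is the last day of the review period.
The date closing becomes effective: 7 calendar days after 7 May 2029 is 14 May 2029.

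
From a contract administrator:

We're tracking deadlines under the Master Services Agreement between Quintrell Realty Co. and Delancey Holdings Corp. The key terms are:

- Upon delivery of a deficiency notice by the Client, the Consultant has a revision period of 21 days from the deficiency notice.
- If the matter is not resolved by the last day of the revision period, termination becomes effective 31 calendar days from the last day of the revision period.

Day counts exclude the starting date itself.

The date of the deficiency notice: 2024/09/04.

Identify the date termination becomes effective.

2024/10/26

The last day of the revision period: 2024/09/04 + 21 days = 2024/09/25.
The date termination becomes effective: 31 calendar days after 2024/09/25 is 2024/10/26.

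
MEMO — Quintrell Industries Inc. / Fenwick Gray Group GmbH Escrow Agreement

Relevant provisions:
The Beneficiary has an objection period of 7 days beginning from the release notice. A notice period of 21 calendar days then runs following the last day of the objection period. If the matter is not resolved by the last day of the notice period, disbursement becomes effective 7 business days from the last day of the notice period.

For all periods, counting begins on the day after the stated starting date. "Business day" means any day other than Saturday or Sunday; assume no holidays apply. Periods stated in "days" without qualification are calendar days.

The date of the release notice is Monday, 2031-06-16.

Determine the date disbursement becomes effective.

The last day of the objection period: 7 calendar days after 2031-06-16 is 2031-06-23.
Adding 21 calendar days to 2031-06-23 gives 2031-07-14, which is the last day of the notice period.
From Monday, 2031-07-14, 7 business days (Jul 15, Jul 16, Jul 17, Jul 18, Jul 21, Jul 22, Jul 23, skipping weekends) brings us to Wednesday, 2031-07-23, which is the date disbursement becomes effective.

2031-07-23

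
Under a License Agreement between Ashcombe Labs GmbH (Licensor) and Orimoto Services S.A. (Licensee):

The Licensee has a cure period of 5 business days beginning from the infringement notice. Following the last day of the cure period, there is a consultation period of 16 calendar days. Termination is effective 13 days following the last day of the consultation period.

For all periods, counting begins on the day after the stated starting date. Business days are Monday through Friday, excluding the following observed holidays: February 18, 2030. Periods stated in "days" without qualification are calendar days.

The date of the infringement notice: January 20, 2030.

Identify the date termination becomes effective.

February 23, 2030

The last day of the cure period: 5 business days after Sunday, January 20, 2030, skipping weekends — Jan 21, Jan 22, Jan 23, Jan 24, Jan 25 — lands on Friday, January 25, 2030.
Adding 16 calendar days to January 25, 2030 gives February 10, 2030, which is the last day of the consultation period.
The date termination becomes effective: February 10, 2030 + 13 days = February 23, 2030.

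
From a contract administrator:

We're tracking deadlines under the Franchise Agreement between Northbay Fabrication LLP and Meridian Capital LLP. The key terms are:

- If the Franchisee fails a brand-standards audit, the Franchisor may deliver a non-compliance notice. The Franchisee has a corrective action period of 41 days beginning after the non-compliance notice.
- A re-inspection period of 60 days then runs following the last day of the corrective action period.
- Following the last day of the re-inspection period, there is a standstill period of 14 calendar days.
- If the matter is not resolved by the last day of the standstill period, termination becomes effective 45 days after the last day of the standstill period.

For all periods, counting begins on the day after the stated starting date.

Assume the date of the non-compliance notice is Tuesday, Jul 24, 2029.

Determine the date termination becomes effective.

The last day of the corrective action period: 41 calendar days after Jul 24, 2029 is Sep 3, 2029.
The last day of the re-inspection period: Sep 3, 2029 + 60 days = Nov 2, 2029.
The last day of the standstill period: 14 calendar days after Nov 2, 2029 is Nov 16, 2029.
The date termination becomes effective: Nov 16, 2029 + 45 days = Dec 31, 2029.

Dec 31, 2029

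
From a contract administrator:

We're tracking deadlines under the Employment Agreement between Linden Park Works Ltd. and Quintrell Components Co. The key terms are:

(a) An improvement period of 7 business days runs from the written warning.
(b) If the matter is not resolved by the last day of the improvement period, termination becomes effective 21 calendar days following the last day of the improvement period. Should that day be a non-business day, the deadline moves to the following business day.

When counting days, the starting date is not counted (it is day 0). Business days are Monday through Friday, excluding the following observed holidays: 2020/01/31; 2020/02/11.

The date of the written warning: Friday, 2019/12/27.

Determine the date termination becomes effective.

2020/01/28

The last day of the improvement period: 7 business days after Friday, 2019/12/27, skipping weekends — Dec 30, Dec 31, Jan 1, Jan 2, Jan 3, Jan 6, Jan 7 — lands on Tuesday, 2020/01/07.
The date termination becomes effective: 21 calendar days after 2020/01/07 is 2020/01/28. 2020/01/28 is a Tuesday and is not a listed holiday, so no roll-forward applies.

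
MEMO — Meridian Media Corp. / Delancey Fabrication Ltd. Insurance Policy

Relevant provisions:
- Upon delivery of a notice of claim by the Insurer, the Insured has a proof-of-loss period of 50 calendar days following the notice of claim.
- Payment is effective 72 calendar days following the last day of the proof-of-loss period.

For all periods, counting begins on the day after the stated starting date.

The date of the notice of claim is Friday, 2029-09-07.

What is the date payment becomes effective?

The last day of the proof-of-loss period: 2029-09-07 + 50 days = 2029-10-27.
The date payment becomes effective: 2029-10-27 + 72 days = 2030-01-07.

2030-01-07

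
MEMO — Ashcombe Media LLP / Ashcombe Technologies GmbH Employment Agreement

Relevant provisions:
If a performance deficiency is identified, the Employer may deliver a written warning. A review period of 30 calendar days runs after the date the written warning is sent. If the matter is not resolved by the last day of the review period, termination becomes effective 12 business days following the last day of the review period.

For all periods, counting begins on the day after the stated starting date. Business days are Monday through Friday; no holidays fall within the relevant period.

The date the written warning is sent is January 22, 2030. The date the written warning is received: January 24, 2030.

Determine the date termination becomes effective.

March 11, 2030

The last day of the review period: 30 calendar days after January 22, 2030 is February 21, 2030.
The date termination becomes effective: 12 business days after Thursday, February 21, 2030, skipping weekends — Feb 22, Feb 25, Feb 26, Feb 27, …, Mar 7, Mar 8, Mar 11 — lands on Monday, March 11, 2030.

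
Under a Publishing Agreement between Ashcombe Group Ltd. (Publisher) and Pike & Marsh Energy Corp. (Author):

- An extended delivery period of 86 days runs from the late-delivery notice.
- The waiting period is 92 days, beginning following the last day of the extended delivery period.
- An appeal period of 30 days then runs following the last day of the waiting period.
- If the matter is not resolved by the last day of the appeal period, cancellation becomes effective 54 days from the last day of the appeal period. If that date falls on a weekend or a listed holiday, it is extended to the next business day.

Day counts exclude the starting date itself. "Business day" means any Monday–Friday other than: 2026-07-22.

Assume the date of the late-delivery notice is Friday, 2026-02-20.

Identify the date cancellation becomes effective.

2026-11-09

The last day of the extended delivery period: 2026-02-20 + 86 days = 2026-05-17.
The last day of the waiting period: 2026-05-17 + 92 days = 2026-08-17.
Adding 30 calendar days to 2026-08-17 gives 2026-09-16, which is the last day of the appeal period.
The date cancellation becomes effective: 54 calendar days after 2026-09-16 is 2026-11-09. 2026-11-09 is a Monday and is not a listed holiday, so no roll-forward applies.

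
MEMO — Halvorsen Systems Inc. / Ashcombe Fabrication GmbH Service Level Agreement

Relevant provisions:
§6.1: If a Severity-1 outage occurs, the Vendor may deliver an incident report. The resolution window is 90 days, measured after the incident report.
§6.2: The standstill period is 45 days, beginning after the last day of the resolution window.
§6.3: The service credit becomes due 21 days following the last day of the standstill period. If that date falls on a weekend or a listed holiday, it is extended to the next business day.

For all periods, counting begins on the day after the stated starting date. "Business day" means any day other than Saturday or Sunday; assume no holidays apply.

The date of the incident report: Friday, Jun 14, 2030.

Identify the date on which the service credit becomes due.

The last day of the resolution window: 90 calendar days after Jun 14, 2030 is Sep 12, 2030.
The last day of the standstill period: Sep 12, 2030 + 45 days = Oct 27, 2030.
The date on which the service credit becomes due: 21 calendar days after Oct 27, 2030 is Nov 17, 2030. That falls on a Sunday, so it rolls to the next business day, Monday, Nov 18, 2030.

Nov 18, 2030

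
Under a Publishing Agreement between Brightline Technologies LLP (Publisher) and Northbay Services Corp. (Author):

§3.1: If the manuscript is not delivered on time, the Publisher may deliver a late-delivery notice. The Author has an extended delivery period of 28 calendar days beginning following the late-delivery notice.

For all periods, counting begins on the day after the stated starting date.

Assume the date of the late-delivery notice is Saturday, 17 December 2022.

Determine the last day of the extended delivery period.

The last day of the extended delivery period: 28 calendar days after 17 December 2022 is 14 January 2023.

14 January 2023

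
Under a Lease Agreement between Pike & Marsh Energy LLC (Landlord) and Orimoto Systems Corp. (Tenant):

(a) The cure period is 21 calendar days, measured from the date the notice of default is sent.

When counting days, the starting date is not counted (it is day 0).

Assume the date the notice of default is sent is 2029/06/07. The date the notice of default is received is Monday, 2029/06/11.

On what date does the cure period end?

2029/06/28

Adding 21 calendar days to 2029/06/07 gives 2029/06/28, which is the last day of the cure period.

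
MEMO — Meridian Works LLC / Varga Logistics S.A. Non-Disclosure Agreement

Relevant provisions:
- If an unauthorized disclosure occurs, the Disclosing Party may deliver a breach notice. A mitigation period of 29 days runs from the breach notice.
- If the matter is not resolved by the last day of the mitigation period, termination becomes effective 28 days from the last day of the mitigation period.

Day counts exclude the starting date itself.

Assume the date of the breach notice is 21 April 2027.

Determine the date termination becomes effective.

Adding 29 calendar days to 21 April 2027 gives 20 May 2027, which is the last day of the mitigation period.
The date termination becomes effective: 28 calendar days after 20 May 2027 is 17 June 2027.

17 June 2027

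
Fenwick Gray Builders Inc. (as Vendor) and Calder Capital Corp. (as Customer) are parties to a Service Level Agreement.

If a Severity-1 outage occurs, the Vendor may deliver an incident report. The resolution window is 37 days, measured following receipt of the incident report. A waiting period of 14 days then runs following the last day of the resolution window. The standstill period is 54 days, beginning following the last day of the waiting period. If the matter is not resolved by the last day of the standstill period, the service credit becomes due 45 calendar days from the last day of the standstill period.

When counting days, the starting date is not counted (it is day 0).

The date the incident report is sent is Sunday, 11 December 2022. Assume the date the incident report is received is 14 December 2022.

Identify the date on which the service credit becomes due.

13 May 2023

Adding 37 calendar days to 14 December 2022 gives 20 January 2023, which is the last day of the resolution window.
The last day of the waiting period: 14 calendar days after 20 January 2023 is 3 February 2023.
The last day of the standstill period: 54 calendar days after 3 February 2023 is 29 March 2023.
The date on which the service credit becomes due: 45 calendar days after 29 March 2023 is 13 May 2023.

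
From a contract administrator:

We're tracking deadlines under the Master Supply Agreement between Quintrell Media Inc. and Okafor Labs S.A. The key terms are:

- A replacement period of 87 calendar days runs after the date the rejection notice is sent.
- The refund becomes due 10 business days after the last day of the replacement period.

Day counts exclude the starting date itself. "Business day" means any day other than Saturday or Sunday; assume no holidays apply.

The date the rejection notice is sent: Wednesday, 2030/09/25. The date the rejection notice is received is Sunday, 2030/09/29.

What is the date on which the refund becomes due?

Adding 87 calendar days to 2030/09/25 gives 2030/12/21, which is the last day of the replacement period.
The date on which the refund becomes due: 10 business days after Saturday, 2030/12/21, skipping weekends — Dec 23, Dec 24, Dec 25, Dec 26, Dec 27, Dec 30, Dec 31, Jan 1, Jan 2, Jan 3 — lands on Friday, 2031/01/03.

2031/01/03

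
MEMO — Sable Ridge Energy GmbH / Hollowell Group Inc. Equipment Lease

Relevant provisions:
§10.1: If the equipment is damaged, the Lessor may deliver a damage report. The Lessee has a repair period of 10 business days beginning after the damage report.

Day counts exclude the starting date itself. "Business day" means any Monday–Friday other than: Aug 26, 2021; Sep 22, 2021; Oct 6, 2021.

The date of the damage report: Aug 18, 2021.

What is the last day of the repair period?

The last day of the repair period: counting 10 business days from Wednesday, Aug 18, 2021 (Aug 19, Aug 20, Aug 23, Aug 24, Aug 25, Aug 27, Aug 30, Aug 31, Sep 1, Sep 2, skipping weekends and the listed holiday on Aug 26) reaches Thursday, Sep 2, 2021.

Sep 2, 2021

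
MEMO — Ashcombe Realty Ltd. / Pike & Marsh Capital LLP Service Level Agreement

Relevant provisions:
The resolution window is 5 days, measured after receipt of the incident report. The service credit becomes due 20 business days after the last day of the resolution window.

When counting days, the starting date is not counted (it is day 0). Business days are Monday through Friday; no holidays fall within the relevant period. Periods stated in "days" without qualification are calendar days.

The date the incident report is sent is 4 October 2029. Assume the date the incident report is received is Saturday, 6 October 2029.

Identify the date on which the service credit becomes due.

The last day of the resolution window: 6 October 2029 + 5 days = 11 October 2029.
From Thursday, 11 October 2029, 20 business days (Oct 12, Oct 15, Oct 16, Oct 17, …, Nov 6, Nov 7, Nov 8, skipping weekends) brings us to Thursday, 8 November 2029, which is the date on which the service credit becomes due.

8 November 2029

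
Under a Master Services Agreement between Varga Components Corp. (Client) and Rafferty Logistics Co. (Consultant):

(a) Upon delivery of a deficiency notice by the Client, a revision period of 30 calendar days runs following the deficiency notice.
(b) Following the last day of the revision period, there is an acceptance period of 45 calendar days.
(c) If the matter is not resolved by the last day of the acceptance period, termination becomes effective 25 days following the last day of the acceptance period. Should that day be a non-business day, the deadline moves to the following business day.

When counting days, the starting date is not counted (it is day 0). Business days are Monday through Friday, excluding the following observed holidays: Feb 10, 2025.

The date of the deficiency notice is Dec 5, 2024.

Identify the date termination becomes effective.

Mar 17, 2025

The last day of the revision period: Dec 5, 2024 + 30 days = Jan 4, 2025.
The last day of the acceptance period: 45 calendar days after Jan 4, 2025 is Feb 18, 2025.
The date termination becomes effective: 25 calendar days after Feb 18, 2025 is Mar 15, 2025. That falls on a Saturday, so it rolls to the next business day, Monday, Mar 17, 2025.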